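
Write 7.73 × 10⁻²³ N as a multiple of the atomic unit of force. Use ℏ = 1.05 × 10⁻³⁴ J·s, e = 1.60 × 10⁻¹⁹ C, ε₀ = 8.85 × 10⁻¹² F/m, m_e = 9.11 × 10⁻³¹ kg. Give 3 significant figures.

atomic unit of force: F_au = E_h/a₀ = m_e²e⁶/((4πε₀)³ℏ⁴) = 8.33 × 10⁻⁸ N.
7.73 × 10⁻²³ / 8.33 × 10⁻⁸ = 9.28 × 10⁻¹⁶

9.28 × 10⁻¹⁶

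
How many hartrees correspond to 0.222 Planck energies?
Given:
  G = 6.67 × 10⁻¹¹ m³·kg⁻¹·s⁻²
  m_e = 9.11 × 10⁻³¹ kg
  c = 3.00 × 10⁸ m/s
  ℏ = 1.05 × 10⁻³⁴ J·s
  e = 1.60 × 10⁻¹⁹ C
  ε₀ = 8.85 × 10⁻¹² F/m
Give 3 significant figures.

Planck energy: E_P = √(ℏc⁵/G) = 1.96 × 10⁹ J
hartree: E_h = m_e e⁴/(4πε₀ℏ)² = 4.38 × 10⁻¹⁸ J
0.222 × 1.96 × 10⁹ / 4.38 × 10⁻¹⁸ = 9.92 × 10²⁵

9.92 × 10²⁵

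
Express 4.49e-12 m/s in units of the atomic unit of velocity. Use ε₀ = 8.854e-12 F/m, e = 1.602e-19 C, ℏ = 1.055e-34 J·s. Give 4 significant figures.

2.054e-18

atomic unit of velocity: v_au = e²/(4πε₀ℏ) = 2.186e6 m/s.
4.49e-12 / 2.186e6 = 2.054e-18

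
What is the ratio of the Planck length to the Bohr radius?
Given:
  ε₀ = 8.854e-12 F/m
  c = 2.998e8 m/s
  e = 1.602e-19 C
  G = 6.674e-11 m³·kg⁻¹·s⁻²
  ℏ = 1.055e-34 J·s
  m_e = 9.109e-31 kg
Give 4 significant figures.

Planck length: ℓ_P = √(ℏG/c³) = 1.616e-35 m
Bohr radius: a₀ = 4πε₀ℏ²/(m_e e²) = 5.297e-11 m
ratio = 1.616e-35 / 5.297e-11 = 3.051e-25

3.051e-25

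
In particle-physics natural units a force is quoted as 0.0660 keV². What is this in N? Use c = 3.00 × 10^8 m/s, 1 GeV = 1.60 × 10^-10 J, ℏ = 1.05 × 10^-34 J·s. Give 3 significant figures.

5.36 × 10^-8 N

Force is [E]/[L] = [E]²/(ℏc); restore (ℏc)⁻¹.
1 GeV² → 1/(ℏc) × (1 GeV in J)² = 8.13 × 10^5 N.
Convert the energy scale: 0.0660 keV² = 6.60 × 10^-14 GeV².
Result: 6.60 × 10^-14 × 8.13 × 10^5 = 5.36 × 10^-8 N.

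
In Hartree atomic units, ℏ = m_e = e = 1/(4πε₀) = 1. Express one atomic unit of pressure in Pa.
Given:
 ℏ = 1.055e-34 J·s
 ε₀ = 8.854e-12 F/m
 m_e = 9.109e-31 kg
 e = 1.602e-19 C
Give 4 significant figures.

The unique combination of the constants set to 1 with dimensions of pressure is P_au = E_h/a₀³ = m_e⁴e¹⁰/((4πε₀)⁵ℏ⁸).
E_h = 4.354e-18 J
a₀ = 5.297e-11 m
E_h/a₀³ = 2.929e13 Pa

2.929e13 Pa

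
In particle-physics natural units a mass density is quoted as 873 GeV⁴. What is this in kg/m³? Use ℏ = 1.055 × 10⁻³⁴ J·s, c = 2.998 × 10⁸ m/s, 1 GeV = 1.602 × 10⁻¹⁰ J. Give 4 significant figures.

2.022 × 10²³ kg/m³

Mass density is [E]/(c²[L]³) = [E]⁴/(ℏ³c⁵).
1 GeV⁴ → 1/(ℏ³c⁵) × (1 GeV in J)⁴ = 2.316 × 10²⁰ kg/m³.
Result: 873 × 2.316 × 10²⁰ = 2.022 × 10²³ kg/m³.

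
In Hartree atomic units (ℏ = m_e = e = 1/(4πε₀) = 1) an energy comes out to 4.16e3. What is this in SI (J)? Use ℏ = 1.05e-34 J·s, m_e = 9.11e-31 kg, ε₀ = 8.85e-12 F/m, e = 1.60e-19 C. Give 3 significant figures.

One hartree: E_h = m_e e⁴/(4πε₀ℏ)² = 4.38e-18 J.
4.16e3 × 4.38e-18 J = 1.82e-14 J

1.82e-14 J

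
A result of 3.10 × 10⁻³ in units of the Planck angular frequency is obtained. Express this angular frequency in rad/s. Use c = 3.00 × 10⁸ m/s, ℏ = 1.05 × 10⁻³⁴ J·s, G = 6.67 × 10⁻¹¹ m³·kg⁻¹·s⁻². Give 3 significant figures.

5.77 × 10⁴⁰ rad/s

One Planck angular frequency: ω_P = √(c⁵/(ℏG)) = 1.86 × 10⁴³ rad/s.
3.10 × 10⁻³ × 1.86 × 10⁴³ rad/s = 5.77 × 10⁴⁰ rad/s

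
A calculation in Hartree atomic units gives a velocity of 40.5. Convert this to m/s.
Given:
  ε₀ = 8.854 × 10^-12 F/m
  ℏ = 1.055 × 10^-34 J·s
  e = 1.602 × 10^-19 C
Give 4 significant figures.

One atomic unit of velocity: v_au = e²/(4πε₀ℏ) = 2.186 × 10^6 m/s.
40.5 × 2.186 × 10^6 m/s = 8.855 × 10^7 m/s

8.855 × 10^7 m/s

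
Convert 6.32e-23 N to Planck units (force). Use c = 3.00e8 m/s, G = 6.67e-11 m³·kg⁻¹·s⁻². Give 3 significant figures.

Planck force: F_P = c⁴/G = 1.21e44 N.
6.32e-23 / 1.21e44 = 5.20e-67

5.20e-67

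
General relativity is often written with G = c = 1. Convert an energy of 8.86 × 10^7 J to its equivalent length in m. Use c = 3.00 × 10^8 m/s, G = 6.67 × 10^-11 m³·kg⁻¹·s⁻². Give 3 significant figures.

Energy → length via G/c⁴.
8.86 × 10^7 J × (G/c⁴) = 7.30 × 10^-37 m

7.30 × 10^-37 m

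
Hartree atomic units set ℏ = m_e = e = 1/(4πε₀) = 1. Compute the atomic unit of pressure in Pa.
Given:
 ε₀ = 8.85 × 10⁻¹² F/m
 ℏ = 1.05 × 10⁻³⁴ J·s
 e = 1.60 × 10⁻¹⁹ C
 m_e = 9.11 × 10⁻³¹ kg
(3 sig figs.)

Dimensional analysis gives P_au = E_h/a₀³ = m_e⁴e¹⁰/((4πε₀)⁵ℏ⁸).
E_h = 4.38 × 10⁻¹⁸ J
a₀ = 5.26 × 10⁻¹¹ m
E_h/a₀³ = 3.01 × 10¹³ Pa

3.01 × 10¹³ Pa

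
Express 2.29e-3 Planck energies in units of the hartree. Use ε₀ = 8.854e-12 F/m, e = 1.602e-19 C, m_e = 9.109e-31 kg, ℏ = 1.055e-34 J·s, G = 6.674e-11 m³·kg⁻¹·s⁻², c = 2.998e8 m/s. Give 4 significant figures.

Planck energy: E_P = √(ℏc⁵/G) = 1.957e9 J
hartree: E_h = m_e e⁴/(4πε₀ℏ)² = 4.354e-18 J
2.29e-3 × 1.957e9 / 4.354e-18 = 1.029e24

1.029e24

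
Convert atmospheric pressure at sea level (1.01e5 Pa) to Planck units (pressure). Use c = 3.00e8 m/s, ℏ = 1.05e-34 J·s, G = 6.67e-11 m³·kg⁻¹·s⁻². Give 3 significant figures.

2.16e-109

Planck pressure: p_P = c⁷/(ℏG²) = 4.68e113 Pa.
1.01e5 / 4.68e113 = 2.16e-109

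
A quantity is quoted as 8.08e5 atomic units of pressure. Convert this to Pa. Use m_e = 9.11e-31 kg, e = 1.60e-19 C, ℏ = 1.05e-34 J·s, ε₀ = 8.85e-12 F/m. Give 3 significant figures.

One atomic unit of pressure: P_au = E_h/a₀³ = m_e⁴e¹⁰/((4πε₀)⁵ℏ⁸) = 3.01e13 Pa.
8.08e5 × 3.01e13 Pa = 2.43e19 Pa

2.43e19 Pa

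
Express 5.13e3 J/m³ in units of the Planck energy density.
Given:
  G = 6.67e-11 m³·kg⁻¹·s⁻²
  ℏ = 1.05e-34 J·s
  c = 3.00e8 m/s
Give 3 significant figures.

1.10e-110

Planck energy density: u_P = c⁷/(ℏG²) = 4.68e113 J/m³.
5.13e3 / 4.68e113 = 1.10e-110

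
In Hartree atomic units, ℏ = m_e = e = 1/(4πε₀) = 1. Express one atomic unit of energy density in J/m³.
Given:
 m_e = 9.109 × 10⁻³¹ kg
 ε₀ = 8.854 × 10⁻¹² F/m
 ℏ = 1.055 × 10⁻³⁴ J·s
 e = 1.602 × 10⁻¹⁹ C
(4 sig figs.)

2.929 × 10¹³ J/m³

The unique combination of the constants set to 1 with dimensions of energy density is u_au = E_h/a₀³ = m_e⁴e¹⁰/((4πε₀)⁵ℏ⁸).
E_h = 4.354 × 10⁻¹⁸ J
a₀ = 5.297 × 10⁻¹¹ m
E_h/a₀³ = 2.929 × 10¹³ J/m³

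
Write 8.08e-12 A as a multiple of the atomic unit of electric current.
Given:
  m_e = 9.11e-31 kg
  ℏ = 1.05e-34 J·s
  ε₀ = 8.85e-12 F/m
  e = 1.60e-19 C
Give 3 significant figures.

atomic unit of electric current: I_au = e E_h/ℏ = m_e e⁵/((4πε₀)²ℏ³) = 6.67e-3 A.
8.08e-12 / 6.67e-3 = 1.21e-9

1.21e-9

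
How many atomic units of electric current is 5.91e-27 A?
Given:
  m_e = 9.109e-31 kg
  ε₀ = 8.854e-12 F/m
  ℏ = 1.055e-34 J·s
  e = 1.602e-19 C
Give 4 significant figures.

8.938e-25

atomic unit of electric current: I_au = e E_h/ℏ = m_e e⁵/((4πε₀)²ℏ³) = 6.612e-3 A.
5.91e-27 / 6.612e-3 = 8.938e-25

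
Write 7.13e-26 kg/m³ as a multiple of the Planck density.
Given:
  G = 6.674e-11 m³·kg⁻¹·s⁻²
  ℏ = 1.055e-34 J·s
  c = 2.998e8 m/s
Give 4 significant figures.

Planck density: ρ_P = c⁵/(ℏG²) = 5.154e96 kg/m³.
7.13e-26 / 5.154e96 = 1.383e-122

1.383e-122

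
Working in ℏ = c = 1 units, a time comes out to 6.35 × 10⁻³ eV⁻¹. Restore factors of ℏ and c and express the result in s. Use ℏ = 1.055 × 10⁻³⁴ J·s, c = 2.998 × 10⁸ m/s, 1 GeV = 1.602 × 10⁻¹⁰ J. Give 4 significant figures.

4.182 × 10⁻¹⁸ s

A time is [E]⁻¹ in ℏ=c=1; restore one factor of ℏ.
1 GeV⁻¹ → ℏ × (1 GeV in J)⁻¹ = 6.586 × 10⁻²⁵ s.
Convert the energy scale: 6.35 × 10⁻³ eV⁻¹ = 6.35 × 10⁶ GeV⁻¹.
Result: 6.35 × 10⁶ × 6.586 × 10⁻²⁵ = 4.182 × 10⁻¹⁸ s.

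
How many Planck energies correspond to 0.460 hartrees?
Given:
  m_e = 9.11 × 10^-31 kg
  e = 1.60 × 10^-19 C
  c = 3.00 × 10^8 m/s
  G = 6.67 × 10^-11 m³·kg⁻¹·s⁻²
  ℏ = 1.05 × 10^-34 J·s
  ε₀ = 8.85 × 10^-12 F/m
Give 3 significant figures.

1.03 × 10^-27

hartree: E_h = m_e e⁴/(4πε₀ℏ)² = 4.38 × 10^-18 J
Planck energy: E_P = √(ℏc⁵/G) = 1.96 × 10^9 J
0.460 × 4.38 × 10^-18 / 1.96 × 10^9 = 1.03 × 10^-27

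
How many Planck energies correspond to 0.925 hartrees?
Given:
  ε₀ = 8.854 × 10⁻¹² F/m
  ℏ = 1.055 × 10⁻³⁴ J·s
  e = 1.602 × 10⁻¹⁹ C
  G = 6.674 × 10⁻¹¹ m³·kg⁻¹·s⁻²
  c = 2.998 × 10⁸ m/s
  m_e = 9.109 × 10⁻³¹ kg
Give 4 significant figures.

2.058 × 10⁻²⁷

hartree: E_h = m_e e⁴/(4πε₀ℏ)² = 4.354 × 10⁻¹⁸ J
Planck energy: E_P = √(ℏc⁵/G) = 1.957 × 10⁹ J
0.925 × 4.354 × 10⁻¹⁸ / 1.957 × 10⁹ = 2.058 × 10⁻²⁷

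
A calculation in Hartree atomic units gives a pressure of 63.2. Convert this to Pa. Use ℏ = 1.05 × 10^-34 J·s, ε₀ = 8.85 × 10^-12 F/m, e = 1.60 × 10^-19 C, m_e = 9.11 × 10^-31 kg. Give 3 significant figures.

1.90 × 10^15 Pa

One atomic unit of pressure: P_au = E_h/a₀³ = m_e⁴e¹⁰/((4πε₀)⁵ℏ⁸) = 3.01 × 10^13 Pa.
63.2 × 3.01 × 10^13 Pa = 1.90 × 10^15 Pa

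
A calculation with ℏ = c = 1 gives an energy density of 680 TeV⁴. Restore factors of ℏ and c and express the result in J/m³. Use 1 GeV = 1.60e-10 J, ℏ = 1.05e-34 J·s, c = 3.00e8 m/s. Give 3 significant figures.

1.43e52 J/m³

[E]/[L]³ = [E]⁴/(ℏc)³; restore (ℏc)⁻³.
1 GeV⁴ → 1/(ℏc)³ × (1 GeV in J)⁴ = 2.10e37 J/m³.
Convert the energy scale: 680 TeV⁴ = 6.80e14 GeV⁴.
Result: 6.80e14 × 2.10e37 = 1.43e52 J/m³.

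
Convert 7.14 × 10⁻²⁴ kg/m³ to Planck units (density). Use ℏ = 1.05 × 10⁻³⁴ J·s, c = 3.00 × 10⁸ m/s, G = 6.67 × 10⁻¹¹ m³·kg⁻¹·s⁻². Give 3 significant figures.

1.37 × 10⁻¹²⁰

Planck density: ρ_P = c⁵/(ℏG²) = 5.20 × 10⁹⁶ kg/m³.
7.14 × 10⁻²⁴ / 5.20 × 10⁹⁶ = 1.37 × 10⁻¹²⁰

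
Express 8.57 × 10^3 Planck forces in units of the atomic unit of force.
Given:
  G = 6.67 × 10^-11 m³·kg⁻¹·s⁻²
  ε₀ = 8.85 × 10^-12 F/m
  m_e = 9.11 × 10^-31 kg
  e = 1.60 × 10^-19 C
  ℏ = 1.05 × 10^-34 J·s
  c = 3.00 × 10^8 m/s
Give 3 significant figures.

1.25 × 10^55

Planck force: F_P = c⁴/G = 1.21 × 10^44 N
atomic unit of force: F_au = E_h/a₀ = m_e²e⁶/((4πε₀)³ℏ⁴) = 8.33 × 10^-8 N
8.57 × 10^3 × 1.21 × 10^44 / 8.33 × 10^-8 = 1.25 × 10^55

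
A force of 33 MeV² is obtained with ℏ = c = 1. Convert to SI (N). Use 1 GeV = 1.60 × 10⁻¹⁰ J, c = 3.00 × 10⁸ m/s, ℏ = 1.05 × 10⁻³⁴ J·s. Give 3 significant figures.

26.8 N

Force is [E]/[L] = [E]²/(ℏc); restore (ℏc)⁻¹.
1 GeV² → 1/(ℏc) × (1 GeV in J)² = 8.13 × 10⁵ N.
Convert the energy scale: 33 MeV² = 3.30 × 10⁻⁵ GeV².
Result: 3.30 × 10⁻⁵ × 8.13 × 10⁵ = 26.8 N.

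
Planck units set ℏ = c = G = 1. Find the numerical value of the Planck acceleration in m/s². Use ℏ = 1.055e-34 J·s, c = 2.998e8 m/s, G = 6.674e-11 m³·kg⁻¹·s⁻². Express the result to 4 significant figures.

5.560e51 m/s²

The unique combination of the constants set to 1 with dimensions of acceleration is a_P = √(c⁷/(ℏG)).
  = √(3.092e103)
  = 5.560e51 m/s²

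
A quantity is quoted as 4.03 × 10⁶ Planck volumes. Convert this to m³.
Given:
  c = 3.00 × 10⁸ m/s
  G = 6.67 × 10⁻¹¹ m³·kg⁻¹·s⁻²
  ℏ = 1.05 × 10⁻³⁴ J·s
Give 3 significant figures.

1.68 × 10⁻⁹⁸ m³

One Planck volume: V_P = (ℏG/c³)^(3/2) = 4.18 × 10⁻¹⁰⁵ m³.
4.03 × 10⁶ × 4.18 × 10⁻¹⁰⁵ m³ = 1.68 × 10⁻⁹⁸ m³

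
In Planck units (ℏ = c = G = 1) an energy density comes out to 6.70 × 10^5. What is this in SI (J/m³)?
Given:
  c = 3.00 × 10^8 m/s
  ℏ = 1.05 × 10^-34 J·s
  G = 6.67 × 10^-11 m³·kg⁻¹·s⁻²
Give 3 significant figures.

3.14 × 10^119 J/m³

One Planck energy density: u_P = c⁷/(ℏG²) = 4.68 × 10^113 J/m³.
6.70 × 10^5 × 4.68 × 10^113 J/m³ = 3.14 × 10^119 J/m³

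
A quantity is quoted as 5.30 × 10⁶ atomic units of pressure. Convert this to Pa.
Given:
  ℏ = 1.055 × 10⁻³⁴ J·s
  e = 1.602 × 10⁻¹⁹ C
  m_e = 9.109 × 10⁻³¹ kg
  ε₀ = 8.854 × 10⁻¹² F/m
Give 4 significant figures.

1.552 × 10²⁰ Pa

One atomic unit of pressure: P_au = E_h/a₀³ = m_e⁴e¹⁰/((4πε₀)⁵ℏ⁸) = 2.929 × 10¹³ Pa.
5.30 × 10⁶ × 2.929 × 10¹³ Pa = 1.552 × 10²⁰ Pa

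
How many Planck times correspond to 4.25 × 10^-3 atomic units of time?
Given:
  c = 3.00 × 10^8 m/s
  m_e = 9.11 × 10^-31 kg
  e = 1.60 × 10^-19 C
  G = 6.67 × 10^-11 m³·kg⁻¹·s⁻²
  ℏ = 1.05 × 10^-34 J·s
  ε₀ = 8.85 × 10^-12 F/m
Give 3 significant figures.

atomic unit of time: τ_au = (4πε₀)²ℏ³/(m_e e⁴) = 2.40 × 10^-17 s
Planck time: t_P = √(ℏG/c⁵) = 5.37 × 10^-44 s
4.25 × 10^-3 × 2.40 × 10^-17 / 5.37 × 10^-44 = 1.90 × 10^24

1.90 × 10^24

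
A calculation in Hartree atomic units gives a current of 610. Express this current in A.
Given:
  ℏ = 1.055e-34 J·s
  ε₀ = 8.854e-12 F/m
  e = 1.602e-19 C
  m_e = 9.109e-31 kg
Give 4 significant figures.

One atomic unit of electric current: I_au = e E_h/ℏ = m_e e⁵/((4πε₀)²ℏ³) = 6.612e-3 A.
610 × 6.612e-3 A = 4.033 A

4.033 A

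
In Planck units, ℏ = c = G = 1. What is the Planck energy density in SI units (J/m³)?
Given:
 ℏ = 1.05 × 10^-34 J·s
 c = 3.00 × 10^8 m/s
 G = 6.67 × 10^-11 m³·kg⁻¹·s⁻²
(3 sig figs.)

4.68 × 10^113 J/m³

From ℏ = c = G = 1 the energy density scale is u_P = c⁷/(ℏG²).
  = 2.19 × 10^59 / 4.67 × 10^-55
  = 4.68 × 10^113 J/m³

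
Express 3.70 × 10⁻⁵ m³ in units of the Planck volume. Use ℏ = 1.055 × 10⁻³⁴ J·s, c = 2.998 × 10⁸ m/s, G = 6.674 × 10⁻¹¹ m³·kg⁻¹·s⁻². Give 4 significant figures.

Planck volume: V_P = (ℏG/c³)^(3/2) = 4.224 × 10⁻¹⁰⁵ m³.
3.70 × 10⁻⁵ / 4.224 × 10⁻¹⁰⁵ = 8.760 × 10⁹⁹

8.760 × 10⁹⁹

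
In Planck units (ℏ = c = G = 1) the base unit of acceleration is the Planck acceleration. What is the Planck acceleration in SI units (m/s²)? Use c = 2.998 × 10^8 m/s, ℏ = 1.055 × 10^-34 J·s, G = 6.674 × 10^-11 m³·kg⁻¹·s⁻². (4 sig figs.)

a_P = √(c⁷/(ℏG))
  = √(3.092 × 10^103)
  = 5.560 × 10^51 m/s²

5.560 × 10^51 m/s²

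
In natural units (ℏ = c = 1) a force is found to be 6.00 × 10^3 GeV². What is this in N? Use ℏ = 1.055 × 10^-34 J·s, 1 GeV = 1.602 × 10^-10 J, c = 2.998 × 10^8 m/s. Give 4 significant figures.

Force is [E]/[L] = [E]²/(ℏc); restore (ℏc)⁻¹.
1 GeV² → 1/(ℏc) × (1 GeV in J)² = 8.114 × 10^5 N.
Result: 6.00 × 10^3 × 8.114 × 10^5 = 4.868 × 10^9 N.

4.868 × 10^9 N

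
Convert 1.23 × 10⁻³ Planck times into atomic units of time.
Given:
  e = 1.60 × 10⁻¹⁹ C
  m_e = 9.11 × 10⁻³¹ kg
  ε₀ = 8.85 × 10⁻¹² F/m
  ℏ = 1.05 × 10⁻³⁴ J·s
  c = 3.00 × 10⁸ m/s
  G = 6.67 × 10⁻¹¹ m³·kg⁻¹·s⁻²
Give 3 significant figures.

2.75 × 10⁻³⁰

Planck time: t_P = √(ℏG/c⁵) = 5.37 × 10⁻⁴⁴ s
atomic unit of time: τ_au = (4πε₀)²ℏ³/(m_e e⁴) = 2.40 × 10⁻¹⁷ s
1.23 × 10⁻³ × 5.37 × 10⁻⁴⁴ / 2.40 × 10⁻¹⁷ = 2.75 × 10⁻³⁰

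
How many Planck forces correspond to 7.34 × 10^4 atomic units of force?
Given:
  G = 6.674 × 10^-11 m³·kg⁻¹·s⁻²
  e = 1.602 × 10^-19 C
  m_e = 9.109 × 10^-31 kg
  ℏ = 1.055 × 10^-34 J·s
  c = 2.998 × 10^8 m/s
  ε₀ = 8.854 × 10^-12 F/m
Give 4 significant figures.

atomic unit of force: F_au = E_h/a₀ = m_e²e⁶/((4πε₀)³ℏ⁴) = 8.220 × 10^-8 N
Planck force: F_P = c⁴/G = 1.210 × 10^44 N
7.34 × 10^4 × 8.220 × 10^-8 / 1.210 × 10^44 = 4.984 × 10^-47

4.984 × 10^-47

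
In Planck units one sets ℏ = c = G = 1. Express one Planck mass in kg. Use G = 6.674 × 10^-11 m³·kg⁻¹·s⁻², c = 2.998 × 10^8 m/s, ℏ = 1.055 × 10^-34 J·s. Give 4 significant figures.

2.177 × 10^-8 kg

m_P = √(ℏc/G)
  = √(4.739 × 10^-16)
  = 2.177 × 10^-8 kg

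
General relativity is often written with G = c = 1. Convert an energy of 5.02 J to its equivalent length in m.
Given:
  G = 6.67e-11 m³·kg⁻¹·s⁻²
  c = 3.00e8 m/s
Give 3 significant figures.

Energy → length via G/c⁴.
5.02 J × (G/c⁴) = 4.13e-44 m

4.13e-44 m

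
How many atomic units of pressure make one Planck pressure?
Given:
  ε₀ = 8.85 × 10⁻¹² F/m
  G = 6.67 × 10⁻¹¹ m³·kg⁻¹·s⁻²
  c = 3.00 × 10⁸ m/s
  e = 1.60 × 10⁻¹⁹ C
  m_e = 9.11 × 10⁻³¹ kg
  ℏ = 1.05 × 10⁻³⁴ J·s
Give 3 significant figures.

Planck pressure: p_P = c⁷/(ℏG²) = 4.68 × 10¹¹³ Pa
atomic unit of pressure: P_au = E_h/a₀³ = m_e⁴e¹⁰/((4πε₀)⁵ℏ⁸) = 3.01 × 10¹³ Pa
ratio = 4.68 × 10¹¹³ / 3.01 × 10¹³ = 1.55 × 10¹⁰⁰

1.55 × 10¹⁰⁰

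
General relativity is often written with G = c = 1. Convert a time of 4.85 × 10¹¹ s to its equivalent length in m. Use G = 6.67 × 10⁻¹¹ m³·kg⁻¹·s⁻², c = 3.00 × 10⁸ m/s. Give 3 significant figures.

1.46 × 10²⁰ m

Time → length via c.
4.85 × 10¹¹ s × (c) = 1.46 × 10²⁰ m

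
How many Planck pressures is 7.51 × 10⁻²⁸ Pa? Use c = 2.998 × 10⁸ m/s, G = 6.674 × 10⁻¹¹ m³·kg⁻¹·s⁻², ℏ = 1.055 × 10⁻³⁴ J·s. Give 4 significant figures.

1.621 × 10⁻¹⁴¹

Planck pressure: p_P = c⁷/(ℏG²) = 4.632 × 10¹¹³ Pa.
7.51 × 10⁻²⁸ / 4.632 × 10¹¹³ = 1.621 × 10⁻¹⁴¹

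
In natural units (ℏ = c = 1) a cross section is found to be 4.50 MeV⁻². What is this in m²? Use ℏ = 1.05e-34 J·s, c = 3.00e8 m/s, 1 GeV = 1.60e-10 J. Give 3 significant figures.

1.74e-25 m²

Area is [L]² = [E]⁻²·(ℏc)²; restore (ℏc)².
1 GeV⁻² → (ℏc)² × (1 GeV in J)⁻² = 3.88e-32 m².
Convert the energy scale: 4.50 MeV⁻² = 4.50e6 GeV⁻².
Result: 4.50e6 × 3.88e-32 = 1.74e-25 m².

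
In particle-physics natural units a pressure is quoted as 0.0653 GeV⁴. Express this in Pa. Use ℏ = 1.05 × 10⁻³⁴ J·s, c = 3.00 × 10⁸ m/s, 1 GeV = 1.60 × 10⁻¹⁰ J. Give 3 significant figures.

1.37 × 10³⁶ Pa

Pressure is [E]/[L]³ = [E]⁴/(ℏc)³.
1 GeV⁴ → 1/(ℏc)³ × (1 GeV in J)⁴ = 2.10 × 10³⁷ Pa.
Result: 0.0653 × 2.10 × 10³⁷ = 1.37 × 10³⁶ Pa.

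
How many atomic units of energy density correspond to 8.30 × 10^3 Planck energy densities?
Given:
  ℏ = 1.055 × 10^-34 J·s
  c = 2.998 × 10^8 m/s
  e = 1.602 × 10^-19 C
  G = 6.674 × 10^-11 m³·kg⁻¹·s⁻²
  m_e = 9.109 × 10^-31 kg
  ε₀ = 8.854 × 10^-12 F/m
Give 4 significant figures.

1.313 × 10^104

Planck energy density: u_P = c⁷/(ℏG²) = 4.632 × 10^113 J/m³
atomic unit of energy density: u_au = E_h/a₀³ = m_e⁴e¹⁰/((4πε₀)⁵ℏ⁸) = 2.929 × 10^13 J/m³
8.30 × 10^3 × 4.632 × 10^113 / 2.929 × 10^13 = 1.313 × 10^104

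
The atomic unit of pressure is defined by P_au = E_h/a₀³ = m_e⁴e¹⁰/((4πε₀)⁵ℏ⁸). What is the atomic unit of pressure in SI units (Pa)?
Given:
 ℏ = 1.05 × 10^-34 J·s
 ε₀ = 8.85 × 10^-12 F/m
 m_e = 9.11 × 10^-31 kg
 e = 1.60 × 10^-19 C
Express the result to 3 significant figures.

3.01 × 10^13 Pa

P_au = E_h/a₀³ = m_e⁴e¹⁰/((4πε₀)⁵ℏ⁸)
E_h = 4.38 × 10^-18 J
a₀ = 5.26 × 10^-11 m
E_h/a₀³ = 3.01 × 10^13 Pa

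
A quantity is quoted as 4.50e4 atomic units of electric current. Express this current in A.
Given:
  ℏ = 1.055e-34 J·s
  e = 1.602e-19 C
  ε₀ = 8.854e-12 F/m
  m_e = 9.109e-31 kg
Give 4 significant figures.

297.5 A

One atomic unit of electric current: I_au = e E_h/ℏ = m_e e⁵/((4πε₀)²ℏ³) = 6.612e-3 A.
4.50e4 × 6.612e-3 A = 297.5 A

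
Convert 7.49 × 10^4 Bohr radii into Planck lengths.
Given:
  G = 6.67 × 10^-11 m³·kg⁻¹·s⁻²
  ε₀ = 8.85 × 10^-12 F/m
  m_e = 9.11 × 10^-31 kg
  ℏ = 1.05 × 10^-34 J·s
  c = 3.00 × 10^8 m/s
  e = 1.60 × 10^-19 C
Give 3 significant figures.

2.45 × 10^29

Bohr radius: a₀ = 4πε₀ℏ²/(m_e e²) = 5.26 × 10^-11 m
Planck length: ℓ_P = √(ℏG/c³) = 1.61 × 10^-35 m
7.49 × 10^4 × 5.26 × 10^-11 / 1.61 × 10^-35 = 2.45 × 10^29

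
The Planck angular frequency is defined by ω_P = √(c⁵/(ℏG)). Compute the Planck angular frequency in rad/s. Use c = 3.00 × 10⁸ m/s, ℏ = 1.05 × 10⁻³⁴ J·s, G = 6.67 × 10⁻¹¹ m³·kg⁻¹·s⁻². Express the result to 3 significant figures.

1.86 × 10⁴³ rad/s

ω_P = √(c⁵/(ℏG))
  = √(3.47 × 10⁸⁶)
  = 1.86 × 10⁴³ rad/s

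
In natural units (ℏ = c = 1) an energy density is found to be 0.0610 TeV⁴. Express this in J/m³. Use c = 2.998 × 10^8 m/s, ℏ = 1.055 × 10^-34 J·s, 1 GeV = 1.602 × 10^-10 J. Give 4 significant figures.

1.270 × 10^48 J/m³

[E]/[L]³ = [E]⁴/(ℏc)³; restore (ℏc)⁻³.
1 GeV⁴ → 1/(ℏc)³ × (1 GeV in J)⁴ = 2.082 × 10^37 J/m³.
Convert the energy scale: 0.0610 TeV⁴ = 6.10 × 10^10 GeV⁴.
Result: 6.10 × 10^10 × 2.082 × 10^37 = 1.270 × 10^48 J/m³.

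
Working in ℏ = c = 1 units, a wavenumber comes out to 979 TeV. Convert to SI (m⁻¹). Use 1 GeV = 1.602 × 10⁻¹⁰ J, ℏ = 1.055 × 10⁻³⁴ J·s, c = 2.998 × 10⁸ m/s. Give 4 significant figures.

4.959 × 10²¹ m⁻¹

Inverse length is [E]/(ℏc).
1 GeV → 1/(ℏc) × (1 GeV in J) = 5.065 × 10¹⁵ m⁻¹.
Convert the energy scale: 979 TeV = 9.79 × 10⁵ GeV.
Result: 9.79 × 10⁵ × 5.065 × 10¹⁵ = 4.959 × 10²¹ m⁻¹.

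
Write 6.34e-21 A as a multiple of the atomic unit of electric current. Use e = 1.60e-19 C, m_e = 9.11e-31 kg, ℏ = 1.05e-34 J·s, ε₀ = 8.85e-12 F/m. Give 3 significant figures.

atomic unit of electric current: I_au = e E_h/ℏ = m_e e⁵/((4πε₀)²ℏ³) = 6.67e-3 A.
6.34e-21 / 6.67e-3 = 9.50e-19

9.50e-19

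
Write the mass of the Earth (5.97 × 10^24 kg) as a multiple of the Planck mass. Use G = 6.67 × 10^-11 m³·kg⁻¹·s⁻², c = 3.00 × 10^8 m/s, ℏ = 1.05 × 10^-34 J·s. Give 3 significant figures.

Planck mass: m_P = √(ℏc/G) = 2.17 × 10^-8 kg.
5.97 × 10^24 / 2.17 × 10^-8 = 2.75 × 10^32

2.75 × 10^32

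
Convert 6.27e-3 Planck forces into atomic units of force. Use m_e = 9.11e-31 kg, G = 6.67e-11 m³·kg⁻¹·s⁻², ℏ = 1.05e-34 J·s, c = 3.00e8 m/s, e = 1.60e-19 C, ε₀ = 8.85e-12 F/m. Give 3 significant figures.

Planck force: F_P = c⁴/G = 1.21e44 N
atomic unit of force: F_au = E_h/a₀ = m_e²e⁶/((4πε₀)³ℏ⁴) = 8.33e-8 N
6.27e-3 × 1.21e44 / 8.33e-8 = 9.14e48

9.14e48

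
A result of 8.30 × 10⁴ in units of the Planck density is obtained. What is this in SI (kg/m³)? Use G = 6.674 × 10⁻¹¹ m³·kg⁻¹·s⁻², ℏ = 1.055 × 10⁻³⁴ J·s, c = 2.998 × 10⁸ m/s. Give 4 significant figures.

4.278 × 10¹⁰¹ kg/m³

One Planck density: ρ_P = c⁵/(ℏG²) = 5.154 × 10⁹⁶ kg/m³.
8.30 × 10⁴ × 5.154 × 10⁹⁶ kg/m³ = 4.278 × 10¹⁰¹ kg/m³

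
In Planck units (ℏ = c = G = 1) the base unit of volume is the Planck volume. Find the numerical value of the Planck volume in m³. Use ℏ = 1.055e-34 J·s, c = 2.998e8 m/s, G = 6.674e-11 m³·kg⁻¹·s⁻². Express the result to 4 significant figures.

V_P = (ℏG/c³)^(3/2)
  = √(1.784e-209)
  = 4.224e-105 m³

4.224e-105 m³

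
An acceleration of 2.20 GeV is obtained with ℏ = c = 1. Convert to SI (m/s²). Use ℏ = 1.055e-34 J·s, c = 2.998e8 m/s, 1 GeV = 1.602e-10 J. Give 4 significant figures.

Acceleration is [L]/[T]² = c·[E]/ℏ.
1 GeV → c/ℏ × (1 GeV in J) = 4.552e32 m/s².
Result: 2.20 × 4.552e32 = 1.002e33 m/s².

1.002e33 m/s²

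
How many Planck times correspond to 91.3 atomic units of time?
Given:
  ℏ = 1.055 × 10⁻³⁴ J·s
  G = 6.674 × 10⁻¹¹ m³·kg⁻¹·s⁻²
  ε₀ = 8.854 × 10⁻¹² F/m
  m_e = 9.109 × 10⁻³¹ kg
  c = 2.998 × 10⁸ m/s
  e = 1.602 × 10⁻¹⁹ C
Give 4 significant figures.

4.103 × 10²⁸

atomic unit of time: τ_au = (4πε₀)²ℏ³/(m_e e⁴) = 2.423 × 10⁻¹⁷ s
Planck time: t_P = √(ℏG/c⁵) = 5.392 × 10⁻⁴⁴ s
91.3 × 2.423 × 10⁻¹⁷ / 5.392 × 10⁻⁴⁴ = 4.103 × 10²⁸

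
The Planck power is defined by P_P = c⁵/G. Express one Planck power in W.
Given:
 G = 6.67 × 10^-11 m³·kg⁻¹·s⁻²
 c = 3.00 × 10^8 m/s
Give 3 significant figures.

P_P = c⁵/G
  = 2.43 × 10^42 / 6.67 × 10^-11
  = 3.64 × 10^52 W

3.64 × 10^52 W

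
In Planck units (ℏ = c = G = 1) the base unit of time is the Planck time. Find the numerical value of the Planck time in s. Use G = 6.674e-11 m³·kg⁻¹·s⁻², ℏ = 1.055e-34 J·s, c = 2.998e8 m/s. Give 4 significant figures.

t_P = √(ℏG/c⁵)
  = √(2.907e-87)
  = 5.392e-44 s

5.392e-44 s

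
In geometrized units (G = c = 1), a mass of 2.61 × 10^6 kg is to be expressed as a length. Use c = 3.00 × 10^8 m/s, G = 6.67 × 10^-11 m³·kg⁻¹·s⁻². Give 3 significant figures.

1.93 × 10^-21 m

In G = c = 1 units mass has dimensions of length; the conversion factor is G/c².
2.61 × 10^6 kg × (G/c²) = 1.93 × 10^-21 m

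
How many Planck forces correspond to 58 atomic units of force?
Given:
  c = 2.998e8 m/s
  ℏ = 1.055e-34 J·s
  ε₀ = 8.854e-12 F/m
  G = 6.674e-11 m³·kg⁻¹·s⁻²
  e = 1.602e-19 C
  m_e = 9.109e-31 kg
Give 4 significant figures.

atomic unit of force: F_au = E_h/a₀ = m_e²e⁶/((4πε₀)³ℏ⁴) = 8.220e-8 N
Planck force: F_P = c⁴/G = 1.210e44 N
58 × 8.220e-8 / 1.210e44 = 3.939e-50

3.939e-50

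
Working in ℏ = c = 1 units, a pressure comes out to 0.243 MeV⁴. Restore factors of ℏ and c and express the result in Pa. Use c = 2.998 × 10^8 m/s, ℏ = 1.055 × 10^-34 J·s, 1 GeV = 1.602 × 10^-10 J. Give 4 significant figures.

5.058 × 10^24 Pa

Pressure is [E]/[L]³ = [E]⁴/(ℏc)³.
1 GeV⁴ → 1/(ℏc)³ × (1 GeV in J)⁴ = 2.082 × 10^37 Pa.
Convert the energy scale: 0.243 MeV⁴ = 2.43 × 10^-13 GeV⁴.
Result: 2.43 × 10^-13 × 2.082 × 10^37 = 5.058 × 10^24 Pa.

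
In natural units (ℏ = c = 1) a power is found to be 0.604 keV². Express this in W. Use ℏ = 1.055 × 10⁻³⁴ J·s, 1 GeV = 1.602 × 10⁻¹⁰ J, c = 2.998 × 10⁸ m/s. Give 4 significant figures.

146.9 W

Power is [E]/[T] = [E]²/ℏ.
1 GeV² → 1/ℏ × (1 GeV in J)² = 2.433 × 10¹⁴ W.
Convert the energy scale: 0.604 keV² = 6.04 × 10⁻¹³ GeV².
Result: 6.04 × 10⁻¹³ × 2.433 × 10¹⁴ = 146.9 W.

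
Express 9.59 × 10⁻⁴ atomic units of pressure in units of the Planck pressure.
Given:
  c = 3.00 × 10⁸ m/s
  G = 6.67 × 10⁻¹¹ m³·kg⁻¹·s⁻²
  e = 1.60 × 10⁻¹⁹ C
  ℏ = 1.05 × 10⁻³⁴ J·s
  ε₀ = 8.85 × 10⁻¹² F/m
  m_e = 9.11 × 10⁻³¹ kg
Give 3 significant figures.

6.17 × 10⁻¹⁰⁴

atomic unit of pressure: P_au = E_h/a₀³ = m_e⁴e¹⁰/((4πε₀)⁵ℏ⁸) = 3.01 × 10¹³ Pa
Planck pressure: p_P = c⁷/(ℏG²) = 4.68 × 10¹¹³ Pa
9.59 × 10⁻⁴ × 3.01 × 10¹³ / 4.68 × 10¹¹³ = 6.17 × 10⁻¹⁰⁴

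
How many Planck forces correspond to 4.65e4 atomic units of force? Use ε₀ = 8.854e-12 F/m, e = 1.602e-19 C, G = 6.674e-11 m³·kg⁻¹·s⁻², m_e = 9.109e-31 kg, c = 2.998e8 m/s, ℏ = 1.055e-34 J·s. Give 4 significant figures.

atomic unit of force: F_au = E_h/a₀ = m_e²e⁶/((4πε₀)³ℏ⁴) = 8.220e-8 N
Planck force: F_P = c⁴/G = 1.210e44 N
4.65e4 × 8.220e-8 / 1.210e44 = 3.158e-47

3.158e-47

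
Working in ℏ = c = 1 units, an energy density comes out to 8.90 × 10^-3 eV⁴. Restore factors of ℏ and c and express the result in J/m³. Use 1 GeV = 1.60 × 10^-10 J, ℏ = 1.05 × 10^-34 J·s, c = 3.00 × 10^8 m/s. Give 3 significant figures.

0.187 J/m³

[E]/[L]³ = [E]⁴/(ℏc)³; restore (ℏc)⁻³.
1 GeV⁴ → 1/(ℏc)³ × (1 GeV in J)⁴ = 2.10 × 10^37 J/m³.
Convert the energy scale: 8.90 × 10^-3 eV⁴ = 8.90 × 10^-39 GeV⁴.
Result: 8.90 × 10^-39 × 2.10 × 10^37 = 0.187 J/m³.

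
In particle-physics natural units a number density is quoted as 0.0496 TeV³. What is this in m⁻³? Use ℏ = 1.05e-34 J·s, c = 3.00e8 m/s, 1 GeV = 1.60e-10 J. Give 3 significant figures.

Number density is [L]⁻³ = [E]³/(ℏc)³.
1 GeV³ → 1/(ℏc)³ × (1 GeV in J)³ = 1.31e47 m⁻³.
Convert the energy scale: 0.0496 TeV³ = 4.96e7 GeV³.
Result: 4.96e7 × 1.31e47 = 6.50e54 m⁻³.

6.50e54 m⁻³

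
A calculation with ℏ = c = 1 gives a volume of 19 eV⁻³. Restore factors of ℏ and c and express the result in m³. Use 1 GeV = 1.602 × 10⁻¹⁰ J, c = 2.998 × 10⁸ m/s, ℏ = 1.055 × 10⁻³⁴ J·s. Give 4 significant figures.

Volume is [L]³ = [E]⁻³·(ℏc)³.
1 GeV⁻³ → (ℏc)³ × (1 GeV in J)⁻³ = 7.696 × 10⁻⁴⁸ m³.
Convert the energy scale: 19 eV⁻³ = 1.90 × 10²⁸ GeV⁻³.
Result: 1.90 × 10²⁸ × 7.696 × 10⁻⁴⁸ = 1.462 × 10⁻¹⁹ m³.

1.462 × 10⁻¹⁹ m³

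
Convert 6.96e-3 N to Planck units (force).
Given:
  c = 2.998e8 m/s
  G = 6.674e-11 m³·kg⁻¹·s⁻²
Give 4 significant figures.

Planck force: F_P = c⁴/G = 1.210e44 N.
6.96e-3 / 1.210e44 = 5.750e-47

5.750e-47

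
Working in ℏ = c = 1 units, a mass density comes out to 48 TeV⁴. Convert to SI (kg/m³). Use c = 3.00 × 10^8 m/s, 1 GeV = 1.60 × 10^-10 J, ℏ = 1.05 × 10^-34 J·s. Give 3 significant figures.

1.12 × 10^34 kg/m³

Mass density is [E]/(c²[L]³) = [E]⁴/(ℏ³c⁵).
1 GeV⁴ → 1/(ℏ³c⁵) × (1 GeV in J)⁴ = 2.33 × 10^20 kg/m³.
Convert the energy scale: 48 TeV⁴ = 4.80 × 10^13 GeV⁴.
Result: 4.80 × 10^13 × 2.33 × 10^20 = 1.12 × 10^34 kg/m³.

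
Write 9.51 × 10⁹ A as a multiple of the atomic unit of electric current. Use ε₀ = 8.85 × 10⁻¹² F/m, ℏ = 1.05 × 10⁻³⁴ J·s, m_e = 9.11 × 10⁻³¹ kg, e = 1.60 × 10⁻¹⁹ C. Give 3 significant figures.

1.43 × 10¹²

atomic unit of electric current: I_au = e E_h/ℏ = m_e e⁵/((4πε₀)²ℏ³) = 6.67 × 10⁻³ A.
9.51 × 10⁹ / 6.67 × 10⁻³ = 1.43 × 10¹²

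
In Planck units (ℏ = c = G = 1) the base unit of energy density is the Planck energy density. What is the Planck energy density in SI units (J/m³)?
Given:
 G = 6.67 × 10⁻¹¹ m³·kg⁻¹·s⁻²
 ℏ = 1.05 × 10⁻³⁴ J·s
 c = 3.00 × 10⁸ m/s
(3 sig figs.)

4.68 × 10¹¹³ J/m³

u_P = c⁷/(ℏG²)
  = 2.19 × 10⁵⁹ / 4.67 × 10⁻⁵⁵
  = 4.68 × 10¹¹³ J/m³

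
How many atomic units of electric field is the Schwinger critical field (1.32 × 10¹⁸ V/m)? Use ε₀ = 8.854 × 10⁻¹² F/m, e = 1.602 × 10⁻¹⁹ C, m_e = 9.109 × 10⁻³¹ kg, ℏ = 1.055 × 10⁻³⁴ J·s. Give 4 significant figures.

atomic unit of electric field: E_au = E_h/(e a₀) = m_e²e⁵/((4πε₀)³ℏ⁴) = 5.131 × 10¹¹ V/m.
1.32 × 10¹⁸ / 5.131 × 10¹¹ = 2.573 × 10⁶

2.573 × 10⁶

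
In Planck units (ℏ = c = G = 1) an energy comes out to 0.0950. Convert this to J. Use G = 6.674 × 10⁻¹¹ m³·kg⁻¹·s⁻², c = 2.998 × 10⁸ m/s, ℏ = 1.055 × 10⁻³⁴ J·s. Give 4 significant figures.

One Planck energy: E_P = √(ℏc⁵/G) = 1.957 × 10⁹ J.
0.0950 × 1.957 × 10⁹ J = 1.859 × 10⁸ J

1.859 × 10⁸ J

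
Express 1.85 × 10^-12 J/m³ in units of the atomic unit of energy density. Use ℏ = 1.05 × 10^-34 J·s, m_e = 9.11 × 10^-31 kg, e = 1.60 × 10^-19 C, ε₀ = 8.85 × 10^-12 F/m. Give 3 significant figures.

atomic unit of energy density: u_au = E_h/a₀³ = m_e⁴e¹⁰/((4πε₀)⁵ℏ⁸) = 3.01 × 10^13 J/m³.
1.85 × 10^-12 / 3.01 × 10^13 = 6.14 × 10^-26

6.14 × 10^-26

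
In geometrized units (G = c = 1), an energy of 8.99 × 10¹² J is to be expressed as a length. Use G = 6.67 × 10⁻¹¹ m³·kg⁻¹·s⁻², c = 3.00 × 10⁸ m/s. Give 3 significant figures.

Energy → length via G/c⁴.
8.99 × 10¹² J × (G/c⁴) = 7.40 × 10⁻³² m

7.40 × 10⁻³² m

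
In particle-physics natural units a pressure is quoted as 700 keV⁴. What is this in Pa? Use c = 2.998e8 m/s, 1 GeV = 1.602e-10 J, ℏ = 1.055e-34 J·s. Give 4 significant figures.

1.457e16 Pa

Pressure is [E]/[L]³ = [E]⁴/(ℏc)³.
1 GeV⁴ → 1/(ℏc)³ × (1 GeV in J)⁴ = 2.082e37 Pa.
Convert the energy scale: 700 keV⁴ = 7.00e-22 GeV⁴.
Result: 7.00e-22 × 2.082e37 = 1.457e16 Pa.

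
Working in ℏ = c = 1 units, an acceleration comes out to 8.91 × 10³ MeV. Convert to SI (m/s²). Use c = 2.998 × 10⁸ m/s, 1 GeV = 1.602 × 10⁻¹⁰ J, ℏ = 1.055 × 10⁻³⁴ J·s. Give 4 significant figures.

4.056 × 10³³ m/s²

Acceleration is [L]/[T]² = c·[E]/ℏ.
1 GeV → c/ℏ × (1 GeV in J) = 4.552 × 10³² m/s².
Convert the energy scale: 8.91 × 10³ MeV = 8.91 GeV.
Result: 8.91 × 4.552 × 10³² = 4.056 × 10³³ m/s².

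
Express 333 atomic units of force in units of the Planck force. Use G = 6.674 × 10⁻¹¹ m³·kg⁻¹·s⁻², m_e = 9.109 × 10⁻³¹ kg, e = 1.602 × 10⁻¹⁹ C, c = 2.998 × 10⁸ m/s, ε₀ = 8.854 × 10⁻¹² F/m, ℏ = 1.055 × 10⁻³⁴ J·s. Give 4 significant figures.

2.261 × 10⁻⁴⁹

atomic unit of force: F_au = E_h/a₀ = m_e²e⁶/((4πε₀)³ℏ⁴) = 8.220 × 10⁻⁸ N
Planck force: F_P = c⁴/G = 1.210 × 10⁴⁴ N
333 × 8.220 × 10⁻⁸ / 1.210 × 10⁴⁴ = 2.261 × 10⁻⁴⁹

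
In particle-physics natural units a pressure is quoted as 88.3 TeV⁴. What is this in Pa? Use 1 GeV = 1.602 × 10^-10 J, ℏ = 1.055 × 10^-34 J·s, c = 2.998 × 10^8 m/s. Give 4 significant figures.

Pressure is [E]/[L]³ = [E]⁴/(ℏc)³.
1 GeV⁴ → 1/(ℏc)³ × (1 GeV in J)⁴ = 2.082 × 10^37 Pa.
Convert the energy scale: 88.3 TeV⁴ = 8.83 × 10^13 GeV⁴.
Result: 8.83 × 10^13 × 2.082 × 10^37 = 1.838 × 10^51 Pa.

1.838 × 10^51 Pa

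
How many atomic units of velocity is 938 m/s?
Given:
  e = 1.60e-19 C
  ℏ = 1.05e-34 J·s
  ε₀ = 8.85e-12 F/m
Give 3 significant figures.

atomic unit of velocity: v_au = e²/(4πε₀ℏ) = 2.19e6 m/s.
938 / 2.19e6 = 4.28e-4

4.28e-4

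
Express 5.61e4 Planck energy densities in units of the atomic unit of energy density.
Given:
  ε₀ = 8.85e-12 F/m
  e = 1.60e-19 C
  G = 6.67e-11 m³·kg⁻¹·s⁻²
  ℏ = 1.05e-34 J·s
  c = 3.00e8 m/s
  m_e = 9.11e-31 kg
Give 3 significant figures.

8.72e104

Planck energy density: u_P = c⁷/(ℏG²) = 4.68e113 J/m³
atomic unit of energy density: u_au = E_h/a₀³ = m_e⁴e¹⁰/((4πε₀)⁵ℏ⁸) = 3.01e13 J/m³
5.61e4 × 4.68e113 / 3.01e13 = 8.72e104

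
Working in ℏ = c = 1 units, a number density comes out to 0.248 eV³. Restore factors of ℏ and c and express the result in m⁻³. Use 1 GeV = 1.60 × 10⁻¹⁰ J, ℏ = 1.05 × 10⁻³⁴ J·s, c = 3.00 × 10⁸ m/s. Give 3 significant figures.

3.25 × 10¹⁹ m⁻³

Number density is [L]⁻³ = [E]³/(ℏc)³.
1 GeV³ → 1/(ℏc)³ × (1 GeV in J)³ = 1.31 × 10⁴⁷ m⁻³.
Convert the energy scale: 0.248 eV³ = 2.48 × 10⁻²⁸ GeV³.
Result: 2.48 × 10⁻²⁸ × 1.31 × 10⁴⁷ = 3.25 × 10¹⁹ m⁻³.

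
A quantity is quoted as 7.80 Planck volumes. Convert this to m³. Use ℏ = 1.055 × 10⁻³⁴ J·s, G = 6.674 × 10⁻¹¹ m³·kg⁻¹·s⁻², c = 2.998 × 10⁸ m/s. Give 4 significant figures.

3.295 × 10⁻¹⁰⁴ m³

One Planck volume: V_P = (ℏG/c³)^(3/2) = 4.224 × 10⁻¹⁰⁵ m³.
7.80 × 4.224 × 10⁻¹⁰⁵ m³ = 3.295 × 10⁻¹⁰⁴ m³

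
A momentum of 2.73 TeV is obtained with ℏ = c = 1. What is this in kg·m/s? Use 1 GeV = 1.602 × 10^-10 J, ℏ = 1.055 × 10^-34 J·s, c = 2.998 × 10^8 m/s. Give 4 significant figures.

Momentum is [E]/c; divide by c.
1 GeV → 1/c × (1 GeV in J) = 5.344 × 10^-19 kg·m/s.
Convert the energy scale: 2.73 TeV = 2.73 × 10^3 GeV.
Result: 2.73 × 10^3 × 5.344 × 10^-19 = 1.459 × 10^-15 kg·m/s.

1.459 × 10^-15 kg·m/s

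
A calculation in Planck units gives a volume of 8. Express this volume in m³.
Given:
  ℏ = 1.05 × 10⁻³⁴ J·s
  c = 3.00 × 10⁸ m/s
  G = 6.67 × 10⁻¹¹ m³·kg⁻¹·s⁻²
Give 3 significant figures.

3.34 × 10⁻¹⁰⁴ m³

One Planck volume: V_P = (ℏG/c³)^(3/2) = 4.18 × 10⁻¹⁰⁵ m³.
8 × 4.18 × 10⁻¹⁰⁵ m³ = 3.34 × 10⁻¹⁰⁴ m³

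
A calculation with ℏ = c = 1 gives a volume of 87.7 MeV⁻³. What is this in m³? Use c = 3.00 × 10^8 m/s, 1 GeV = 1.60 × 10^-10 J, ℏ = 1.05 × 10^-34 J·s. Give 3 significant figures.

6.69 × 10^-37 m³

Volume is [L]³ = [E]⁻³·(ℏc)³.
1 GeV⁻³ → (ℏc)³ × (1 GeV in J)⁻³ = 7.63 × 10^-48 m³.
Convert the energy scale: 87.7 MeV⁻³ = 8.77 × 10^10 GeV⁻³.
Result: 8.77 × 10^10 × 7.63 × 10^-48 = 6.69 × 10^-37 m³.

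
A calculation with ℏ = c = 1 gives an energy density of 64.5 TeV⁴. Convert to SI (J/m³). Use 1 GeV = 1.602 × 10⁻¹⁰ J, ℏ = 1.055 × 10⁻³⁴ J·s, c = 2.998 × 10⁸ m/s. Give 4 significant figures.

[E]/[L]³ = [E]⁴/(ℏc)³; restore (ℏc)⁻³.
1 GeV⁴ → 1/(ℏc)³ × (1 GeV in J)⁴ = 2.082 × 10³⁷ J/m³.
Convert the energy scale: 64.5 TeV⁴ = 6.45 × 10¹³ GeV⁴.
Result: 6.45 × 10¹³ × 2.082 × 10³⁷ = 1.343 × 10⁵¹ J/m³.

1.343 × 10⁵¹ J/m³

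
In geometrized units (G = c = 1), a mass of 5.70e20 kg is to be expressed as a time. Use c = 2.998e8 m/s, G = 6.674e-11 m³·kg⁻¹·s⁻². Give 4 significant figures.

Mass → time via G/c³.
5.70e20 kg × (G/c³) = 1.412e-15 s

1.412e-15 s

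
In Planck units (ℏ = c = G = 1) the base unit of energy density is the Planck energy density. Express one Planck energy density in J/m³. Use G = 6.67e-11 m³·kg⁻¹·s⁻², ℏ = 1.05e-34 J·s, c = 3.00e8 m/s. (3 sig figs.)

u_P = c⁷/(ℏG²)
  = 2.19e59 / 4.67e-55
  = 4.68e113 J/m³

4.68e113 J/m³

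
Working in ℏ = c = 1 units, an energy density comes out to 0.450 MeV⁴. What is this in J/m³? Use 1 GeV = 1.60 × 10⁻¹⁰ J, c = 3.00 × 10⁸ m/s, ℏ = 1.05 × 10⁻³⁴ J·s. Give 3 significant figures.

[E]/[L]³ = [E]⁴/(ℏc)³; restore (ℏc)⁻³.
1 GeV⁴ → 1/(ℏc)³ × (1 GeV in J)⁴ = 2.10 × 10³⁷ J/m³.
Convert the energy scale: 0.450 MeV⁴ = 4.50 × 10⁻¹³ GeV⁴.
Result: 4.50 × 10⁻¹³ × 2.10 × 10³⁷ = 9.44 × 10²⁴ J/m³.

9.44 × 10²⁴ J/m³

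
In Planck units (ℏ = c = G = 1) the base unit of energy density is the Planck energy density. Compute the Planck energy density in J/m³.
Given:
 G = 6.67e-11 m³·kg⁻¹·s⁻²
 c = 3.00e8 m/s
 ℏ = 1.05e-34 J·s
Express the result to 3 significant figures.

4.68e113 J/m³

u_P = c⁷/(ℏG²)
  = 2.19e59 / 4.67e-55
  = 4.68e113 J/m³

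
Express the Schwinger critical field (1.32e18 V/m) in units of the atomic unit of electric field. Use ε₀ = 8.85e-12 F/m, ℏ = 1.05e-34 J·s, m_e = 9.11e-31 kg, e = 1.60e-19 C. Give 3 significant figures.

atomic unit of electric field: E_au = E_h/(e a₀) = m_e²e⁵/((4πε₀)³ℏ⁴) = 5.20e11 V/m.
1.32e18 / 5.20e11 = 2.54e6

2.54e6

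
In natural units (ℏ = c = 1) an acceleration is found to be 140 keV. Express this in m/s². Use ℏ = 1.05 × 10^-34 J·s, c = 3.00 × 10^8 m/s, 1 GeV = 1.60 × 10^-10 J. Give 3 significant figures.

Acceleration is [L]/[T]² = c·[E]/ℏ.
1 GeV → c/ℏ × (1 GeV in J) = 4.57 × 10^32 m/s².
Convert the energy scale: 140 keV = 1.40 × 10^-4 GeV.
Result: 1.40 × 10^-4 × 4.57 × 10^32 = 6.40 × 10^28 m/s².

6.40 × 10^28 m/s²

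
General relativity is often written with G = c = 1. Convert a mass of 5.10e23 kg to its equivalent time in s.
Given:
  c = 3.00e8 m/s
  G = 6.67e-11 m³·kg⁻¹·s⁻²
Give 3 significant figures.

1.26e-12 s

Mass → time via G/c³.
5.10e23 kg × (G/c³) = 1.26e-12 s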